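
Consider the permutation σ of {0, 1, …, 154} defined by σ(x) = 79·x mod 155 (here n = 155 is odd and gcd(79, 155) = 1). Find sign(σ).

-1

Orbit of 99 under x↦79x: [99, 71, 29, 121, 104, 1, 79]… (length divides ord_155(79)).
π_79 has 8 disjoint cycles with lengths [30, 30, 30, 30, 30, 2, 2, 1] on {0,…,154}.
8 cycles on 155: each ℓ→(−1)^(ℓ−1), product (−1)^147 = -1.
The Jacobi symbol (79|155) = -1 (Zolotarev) agrees.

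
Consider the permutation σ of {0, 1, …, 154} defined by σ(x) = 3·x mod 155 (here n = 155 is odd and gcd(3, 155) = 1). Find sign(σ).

+1

Orbit of 148 under x↦3x: [148, 134, 92, 121, 53, 4, 12]… (length divides ord_155(3)).
The orbit structure of x ↦ 3x mod 155: 5 orbits of sizes [60, 60, 30, 4, 1].
With 5 cycles on 155 points, sign = (−1)^{155−5} = +1.
Check: (3/155) = +1 by Zolotarev.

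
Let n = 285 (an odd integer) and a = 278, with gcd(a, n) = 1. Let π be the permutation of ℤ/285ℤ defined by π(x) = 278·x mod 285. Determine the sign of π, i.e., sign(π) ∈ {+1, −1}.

-1

Start at x=64: 64 → 122 → 1 → 278 → 49 → 227 → 121 → … (one orbit).
Cycle lengths of π_278 on ℤ/285ℤ: [12, 12, 12, 12, 12, 12, 12, 12, 12, 12, 12, 12, 12, 12, 12, 12, 12, 12, 6, 6, 6, 6, 6, 6, 6, 6, 6, 4, 4, 4, 2, 1]; 32 cycles in total.
n − c = 285 − 32 = 253; sign = (−1)^253 = -1.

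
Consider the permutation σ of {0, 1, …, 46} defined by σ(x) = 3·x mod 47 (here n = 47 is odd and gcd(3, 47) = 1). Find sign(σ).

+1

Start at x=17: 17 → 4 → 12 → 36 → 14 → 42 → 32 → … (one orbit).
Cycle type of π: 23×2 + 1; total 3 cycles.
47 − 3 = 44 transpositions; sign(π) = (−1)^44 = +1.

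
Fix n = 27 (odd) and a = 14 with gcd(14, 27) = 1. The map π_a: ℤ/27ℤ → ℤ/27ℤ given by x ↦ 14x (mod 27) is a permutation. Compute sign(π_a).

-1

Orbit of 13 under x↦14x: [13, 20, 10, 5, 16, 8, 4]… (length divides ord_27(14)).
Decompose π into cycles: lengths [18, 6, 2, 1] (4 cycles, including the fixed point 0).
n − c = 27 − 4 = 23; sign = (−1)^23 = -1.
Check: (14/27) = -1 by Zolotarev.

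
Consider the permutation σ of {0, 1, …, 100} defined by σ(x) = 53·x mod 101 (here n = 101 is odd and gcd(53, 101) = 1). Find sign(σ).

Start at x=24: 24 → 60 → 49 → 72 → 79 → 46 → 14 → … (one orbit).
The orbit structure of x ↦ 53x mod 101: 2 orbits of sizes [100, 1].
n − c = 101 − 2 = 99; sign = (−1)^99 = -1.

-1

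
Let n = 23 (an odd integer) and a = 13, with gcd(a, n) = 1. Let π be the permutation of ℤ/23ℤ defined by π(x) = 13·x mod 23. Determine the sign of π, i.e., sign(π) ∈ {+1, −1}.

Start at x=8: 8 → 12 → 18 → 4 → 6 → 9 → 2 → … (one orbit).
Cycle lengths of π_13 on ℤ/23ℤ: [11, 11, 1]; 3 cycles in total.
23 − 3 = 20 transpositions; sign(π) = (−1)^20 = +1.
Via Zolotarev, sign(π_{13}) = (13|23) = +1.

+1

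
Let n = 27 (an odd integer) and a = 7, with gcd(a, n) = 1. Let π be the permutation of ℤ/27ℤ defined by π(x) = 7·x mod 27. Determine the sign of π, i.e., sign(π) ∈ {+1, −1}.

+1

Start at x=13: 13 → 10 → 16 → 4 → 1 → 7 → 22 → … (one orbit).
The orbit structure of x ↦ 7x mod 27: 7 orbits of sizes [9, 9, 3, 3, 1, 1, 1].
sign(π) = (−1)^{n − #cycles} = (−1)^{27−7} = (−1)^20 = +1.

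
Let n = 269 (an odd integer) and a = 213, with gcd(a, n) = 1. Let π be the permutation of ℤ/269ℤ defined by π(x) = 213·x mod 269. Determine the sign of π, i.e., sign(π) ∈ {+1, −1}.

Trace 115: π^k(115) = [115, 16, 180, 142, 118, 117, 173] for k=0..6.
Decompose π into cycles: lengths [67, 67, 67, 67, 1] (5 cycles, including the fixed point 0).
n − c = 269 − 5 = 264; sign = (−1)^264 = +1.

+1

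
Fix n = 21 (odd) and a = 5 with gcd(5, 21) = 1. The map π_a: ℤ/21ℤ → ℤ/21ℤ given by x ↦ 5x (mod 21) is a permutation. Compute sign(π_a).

Start at x=16: 16 → 17 → 1 → 5 → 4 → 20 → 16 (one orbit).
5 cycles of lengths [6, 6, 6, 2, 1].
With 5 cycles on 21 points, sign = (−1)^{21−5} = +1.
Zolotarev: (5|21) = +1, matching the cycle-count sign.

+1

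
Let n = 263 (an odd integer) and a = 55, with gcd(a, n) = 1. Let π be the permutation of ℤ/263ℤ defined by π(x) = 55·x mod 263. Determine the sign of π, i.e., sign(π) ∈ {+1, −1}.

Orbit of 200 under x↦55x: [200, 217, 100, 240, 50, 120, 25]… (length divides ord_263(55)).
The orbit structure of x ↦ 55x mod 263: 2 orbits of sizes [262, 1].
2 cycles on 263: each ℓ→(−1)^(ℓ−1), product (−1)^261 = -1.

-1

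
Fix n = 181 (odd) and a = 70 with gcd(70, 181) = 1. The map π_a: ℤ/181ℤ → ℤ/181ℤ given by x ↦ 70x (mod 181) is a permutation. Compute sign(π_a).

+1

Start at x=117: 117 → 45 → 73 → 42 → 44 → 3 → 29 → … (one orbit).
5 cycles of lengths [45, 45, 45, 45, 1].
5 cycles on 181: each ℓ→(−1)^(ℓ−1), product (−1)^176 = +1.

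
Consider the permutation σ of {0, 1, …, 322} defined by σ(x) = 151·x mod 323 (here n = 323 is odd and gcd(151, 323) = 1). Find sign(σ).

-1

Start at x=305: 305 → 189 → 115 → 246 → 1 → 151 → 191 → … (one orbit).
Decompose π into cycles: lengths [8, 8, 8, 8, 8, 8, 8, 8, 8, 8, 8, 8, 8, 8, 8, 8, 8, 8, 8, 8, 8, 8, 8, 8, 8, 8, 8, 8, 8, 8, 8, 8, 8, 8, 8, 8, 8, 8, 2, 2, 2, 2, 2, 2, 2, 2, 2, 1] (48 cycles, including the fixed point 0).
323 − 48 = 275 transpositions; sign(π) = (−1)^275 = -1.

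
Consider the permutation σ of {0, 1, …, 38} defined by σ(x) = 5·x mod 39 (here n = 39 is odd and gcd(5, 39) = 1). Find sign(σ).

Start at x=25: 25 → 8 → 1 → 5 → 25 (one orbit).
The orbit structure of x ↦ 5x mod 39: 11 orbits of sizes [4, 4, 4, 4, 4, 4, 4, 4, 4, 2, 1].
Σ(ℓ_i−1) = 39−11 = 28; sign = (−1)^28 = +1.

+1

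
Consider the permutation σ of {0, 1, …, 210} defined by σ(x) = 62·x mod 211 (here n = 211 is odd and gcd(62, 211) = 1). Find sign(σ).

Orbit of 136 under x↦62x: [136, 203, 137, 54, 183, 163, 189]… (length divides ord_211(62)).
3 cycles of lengths [105, 105, 1].
sign(π) = (−1)^{n − #cycles} = (−1)^{211−3} = (−1)^208 = +1.

+1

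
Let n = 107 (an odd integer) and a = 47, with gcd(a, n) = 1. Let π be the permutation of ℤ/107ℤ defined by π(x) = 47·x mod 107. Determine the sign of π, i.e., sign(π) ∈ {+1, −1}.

+1

Trace 44: π^k(44) = [44, 35, 40, 61, 85, 36, 87] for k=0..6.
π_47 has 3 disjoint cycles with lengths [53, 53, 1] on {0,…,106}.
sign(π) = (−1)^{n − #cycles} = (−1)^{107−3} = (−1)^104 = +1.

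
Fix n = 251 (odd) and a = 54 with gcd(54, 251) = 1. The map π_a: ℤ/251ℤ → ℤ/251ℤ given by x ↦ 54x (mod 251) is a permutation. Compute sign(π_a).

-1

Trace 74: π^k(74) = [74, 231, 175, 163, 17, 165, 125] for k=0..6.
2 cycles of lengths [250, 1].
n − c = 251 − 2 = 249; sign = (−1)^249 = -1.
Via Zolotarev, sign(π_{54}) = (54|251) = -1.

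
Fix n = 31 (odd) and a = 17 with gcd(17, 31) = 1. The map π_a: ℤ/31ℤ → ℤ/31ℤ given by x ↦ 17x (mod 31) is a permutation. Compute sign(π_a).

-1

Orbit of 11 under x↦17x: [11, 1, 17, 10, 15, 7, 26]… (length divides ord_31(17)).
Cycle lengths of π_17 on ℤ/31ℤ: [30, 1]; 2 cycles in total.
sign(π) = (−1)^{n − #cycles} = (−1)^{31−2} = (−1)^29 = -1.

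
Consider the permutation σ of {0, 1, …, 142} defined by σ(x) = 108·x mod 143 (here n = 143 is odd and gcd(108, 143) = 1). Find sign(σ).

Orbit of 16 under x↦108x: [16, 12, 9, 114, 14, 82, 133]… (length divides ord_143(108)).
Cycle lengths of π_108 on ℤ/143ℤ: [30, 30, 30, 30, 6, 6, 5, 5, 1]; 9 cycles in total.
Σ(ℓ_i−1) = 143−9 = 134; sign = (−1)^134 = +1.
Check: (108/143) = +1 by Zolotarev.

+1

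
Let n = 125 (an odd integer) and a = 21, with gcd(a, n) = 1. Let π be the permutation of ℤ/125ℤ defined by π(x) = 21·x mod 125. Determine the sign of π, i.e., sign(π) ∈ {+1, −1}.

+1

Start at x=11: 11 → 106 → 101 → 121 → 41 → 111 → 81 → … (one orbit).
Cycle type of π: 25×4 + 5×4 + 1×5; total 13 cycles.
sign(π) = (−1)^{n − #cycles} = (−1)^{125−13} = (−1)^112 = +1.
Check: (21/125) = +1 by Zolotarev.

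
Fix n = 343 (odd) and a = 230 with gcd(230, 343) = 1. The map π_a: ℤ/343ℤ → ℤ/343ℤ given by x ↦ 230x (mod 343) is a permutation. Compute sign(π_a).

Start at x=302: 302 → 174 → 232 → 195 → 260 → 118 → 43 → … (one orbit).
10 cycles of lengths [98, 98, 98, 14, 14, 14, 2, 2, 2, 1].
sign(π) = (−1)^{n − #cycles} = (−1)^{343−10} = (−1)^333 = -1.
Via Zolotarev, sign(π_{230}) = (230|343) = -1.

-1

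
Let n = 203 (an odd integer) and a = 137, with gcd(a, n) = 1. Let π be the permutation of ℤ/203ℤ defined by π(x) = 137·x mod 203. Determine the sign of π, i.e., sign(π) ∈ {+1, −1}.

Start at x=191: 191 → 183 → 102 → 170 → 148 → 179 → 163 → … (one orbit).
π_137 has 6 disjoint cycles with lengths [84, 84, 28, 3, 3, 1] on {0,…,202}.
With 6 cycles on 203 points, sign = (−1)^{203−6} = -1.
(137|203)_J = -1 (Zolotarev's lemma cross-check).

-1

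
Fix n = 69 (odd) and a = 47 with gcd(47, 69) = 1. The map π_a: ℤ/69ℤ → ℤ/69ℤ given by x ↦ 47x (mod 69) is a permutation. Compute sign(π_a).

Orbit of 1 under x↦47x: [1, 47]… (length divides ord_69(47)).
Cycle type of π: 2×23 + 1×23; total 46 cycles.
With 46 cycles on 69 points, sign = (−1)^{69−46} = -1.
Check: (47/69) = -1 by Zolotarev.

-1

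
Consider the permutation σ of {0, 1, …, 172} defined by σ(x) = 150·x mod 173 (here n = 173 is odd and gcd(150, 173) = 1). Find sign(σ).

Start at x=33: 33 → 106 → 157 → 22 → 13 → 47 → 130 → … (one orbit).
The orbit structure of x ↦ 150x mod 173: 3 orbits of sizes [86, 86, 1].
With 3 cycles on 173 points, sign = (−1)^{173−3} = +1.
Zolotarev: (150|173) = +1, matching the cycle-count sign.

+1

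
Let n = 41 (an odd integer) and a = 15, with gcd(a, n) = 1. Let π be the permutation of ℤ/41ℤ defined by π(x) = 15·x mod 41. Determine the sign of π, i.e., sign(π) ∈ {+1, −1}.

-1

Start at x=14: 14 → 5 → 34 → 18 → 24 → 32 → 29 → … (one orbit).
2 cycles of lengths [40, 1].
sign(π) = (−1)^{n − #cycles} = (−1)^{41−2} = (−1)^39 = -1.
(15|41)_J = -1 (Zolotarev's lemma cross-check).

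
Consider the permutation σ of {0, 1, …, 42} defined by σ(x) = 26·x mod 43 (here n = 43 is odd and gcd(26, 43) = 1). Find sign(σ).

-1

Orbit of 9 under x↦26x: [9, 19, 21, 30, 6, 27, 14]… (length divides ord_43(26)).
π_26 has 2 disjoint cycles with lengths [42, 1] on {0,…,42}.
43 − 2 = 41 transpositions; sign(π) = (−1)^41 = -1.
Via Zolotarev, sign(π_{26}) = (26|43) = -1.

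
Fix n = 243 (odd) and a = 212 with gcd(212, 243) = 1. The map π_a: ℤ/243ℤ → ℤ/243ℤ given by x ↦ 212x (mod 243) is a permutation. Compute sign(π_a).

Start at x=71: 71 → 229 → 191 → 154 → 86 → 7 → 26 → … (one orbit).
π_212 has 6 disjoint cycles with lengths [162, 54, 18, 6, 2, 1] on {0,…,242}.
sign(π) = (−1)^{n − #cycles} = (−1)^{243−6} = (−1)^237 = -1.
Via Zolotarev, sign(π_{212}) = (212|243) = -1.

-1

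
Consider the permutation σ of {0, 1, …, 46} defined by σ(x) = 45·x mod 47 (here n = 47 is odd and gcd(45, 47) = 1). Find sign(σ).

Start at x=3: 3 → 41 → 12 → 23 → 1 → 45 → 4 → … (one orbit).
2 cycles of lengths [46, 1].
2 cycles on 47: each ℓ→(−1)^(ℓ−1), product (−1)^45 = -1.

-1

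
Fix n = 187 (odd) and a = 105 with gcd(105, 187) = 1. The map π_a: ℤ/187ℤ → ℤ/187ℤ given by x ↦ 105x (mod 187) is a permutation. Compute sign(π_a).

Start at x=54: 54 → 60 → 129 → 81 → 90 → 100 → 28 → … (one orbit).
5 cycles of lengths [80, 80, 16, 10, 1].
187 − 5 = 182 transpositions; sign(π) = (−1)^182 = +1.
Zolotarev: (105|187) = +1, matching the cycle-count sign.

+1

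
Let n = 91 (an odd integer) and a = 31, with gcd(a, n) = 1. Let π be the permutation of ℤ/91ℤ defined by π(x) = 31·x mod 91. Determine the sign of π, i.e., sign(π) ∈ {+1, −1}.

Start at x=47: 47 → 1 → 31 → 51 → 34 → 53 → 5 → … (one orbit).
π_31 has 11 disjoint cycles with lengths [12, 12, 12, 12, 12, 12, 6, 4, 4, 4, 1] on {0,…,90}.
n − c = 91 − 11 = 80; sign = (−1)^80 = +1.

+1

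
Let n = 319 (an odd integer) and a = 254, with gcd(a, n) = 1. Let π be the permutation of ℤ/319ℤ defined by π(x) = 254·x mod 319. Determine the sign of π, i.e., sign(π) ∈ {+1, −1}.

Start at x=78: 78 → 34 → 23 → 100 → 199 → 144 → 210 → … (one orbit).
The orbit structure of x ↦ 254x mod 319: 33 orbits of sizes [14, 14, 14, 14, 14, 14, 14, 14, 14, 14, 14, 14, 14, 14, 14, 14, 14, 14, 14, 14, 14, 14, 1, 1, 1, 1, 1, 1, 1, 1, 1, 1, 1].
With 33 cycles on 319 points, sign = (−1)^{319−33} = +1.

+1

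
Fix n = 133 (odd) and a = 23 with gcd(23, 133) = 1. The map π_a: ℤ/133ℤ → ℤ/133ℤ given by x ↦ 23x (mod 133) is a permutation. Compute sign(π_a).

+1

Trace 74: π^k(74) = [74, 106, 44, 81, 1, 23, 130] for k=0..6.
π_23 has 17 disjoint cycles with lengths [9, 9, 9, 9, 9, 9, 9, 9, 9, 9, 9, 9, 9, 9, 3, 3, 1] on {0,…,132}.
133 − 17 = 116 transpositions; sign(π) = (−1)^116 = +1.
(23|133)_J = +1 (Zolotarev's lemma cross-check).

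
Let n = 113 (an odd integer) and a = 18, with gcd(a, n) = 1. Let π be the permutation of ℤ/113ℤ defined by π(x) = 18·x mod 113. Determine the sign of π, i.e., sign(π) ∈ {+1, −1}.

+1

Start at x=15: 15 → 44 → 1 → 18 → 98 → 69 → 112 → … (one orbit).
Cycle lengths of π_18 on ℤ/113ℤ: [8, 8, 8, 8, 8, 8, 8, 8, 8, 8, 8, 8, 8, 8, 1]; 15 cycles in total.
With 15 cycles on 113 points, sign = (−1)^{113−15} = +1.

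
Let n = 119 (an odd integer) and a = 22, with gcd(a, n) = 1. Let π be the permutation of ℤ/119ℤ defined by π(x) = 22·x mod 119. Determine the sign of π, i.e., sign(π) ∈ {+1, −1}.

Start at x=113: 113 → 106 → 71 → 15 → 92 → 1 → 22 → … (one orbit).
Decompose π into cycles: lengths [16, 16, 16, 16, 16, 16, 16, 1, 1, 1, 1, 1, 1, 1] (14 cycles, including the fixed point 0).
With 14 cycles on 119 points, sign = (−1)^{119−14} = -1.

-1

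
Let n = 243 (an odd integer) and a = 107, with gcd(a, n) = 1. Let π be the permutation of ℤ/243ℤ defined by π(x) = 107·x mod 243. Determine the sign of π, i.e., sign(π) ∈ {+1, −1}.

-1

Trace 163: π^k(163) = [163, 188, 190, 161, 217, 134, 1] for k=0..6.
The orbit structure of x ↦ 107x mod 243: 32 orbits of sizes [18, 18, 18, 18, 18, 18, 18, 18, 18, 6, 6, 6, 6, 6, 6, 6, 6, 6, 2, 2, 2, 2, 2, 2, 2, 2, 2, 2, 2, 2, 2, 1].
With 32 cycles on 243 points, sign = (−1)^{243−32} = -1.
Via Zolotarev, sign(π_{107}) = (107|243) = -1.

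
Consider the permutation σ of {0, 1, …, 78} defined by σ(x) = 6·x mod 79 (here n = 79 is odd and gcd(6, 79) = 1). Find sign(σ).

Trace 53: π^k(53) = [53, 2, 12, 72, 37, 64, 68] for k=0..6.
Decompose π into cycles: lengths [78, 1] (2 cycles, including the fixed point 0).
Σ(ℓ_i−1) = 79−2 = 77; sign = (−1)^77 = -1.
Check: (6/79) = -1 by Zolotarev.

-1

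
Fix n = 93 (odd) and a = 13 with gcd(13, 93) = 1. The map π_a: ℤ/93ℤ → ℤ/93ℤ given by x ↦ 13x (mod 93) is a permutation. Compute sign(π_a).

Orbit of 49 under x↦13x: [49, 79, 4, 52, 25, 46, 40]… (length divides ord_93(13)).
Decompose π into cycles: lengths [30, 30, 30, 1, 1, 1] (6 cycles, including the fixed point 0).
With 6 cycles on 93 points, sign = (−1)^{93−6} = -1.
The Jacobi symbol (13|93) = -1 (Zolotarev) agrees.

-1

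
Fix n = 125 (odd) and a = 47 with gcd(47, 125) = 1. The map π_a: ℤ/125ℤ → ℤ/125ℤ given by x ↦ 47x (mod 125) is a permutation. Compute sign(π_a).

Trace 67: π^k(67) = [67, 24, 3, 16, 2, 94, 43] for k=0..6.
π_47 has 4 disjoint cycles with lengths [100, 20, 4, 1] on {0,…,124}.
sign(π) = (−1)^{n − #cycles} = (−1)^{125−4} = (−1)^121 = -1.
The Jacobi symbol (47|125) = -1 (Zolotarev) agrees.

-1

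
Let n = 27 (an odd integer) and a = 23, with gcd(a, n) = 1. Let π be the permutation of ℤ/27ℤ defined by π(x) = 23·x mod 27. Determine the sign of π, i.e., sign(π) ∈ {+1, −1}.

Trace 2: π^k(2) = [2, 19, 5, 7, 26, 4, 11] for k=0..6.
π_23 has 4 disjoint cycles with lengths [18, 6, 2, 1] on {0,…,26}.
Σ(ℓ_i−1) = 27−4 = 23; sign = (−1)^23 = -1.
The Jacobi symbol (23|27) = -1 (Zolotarev) agrees.

-1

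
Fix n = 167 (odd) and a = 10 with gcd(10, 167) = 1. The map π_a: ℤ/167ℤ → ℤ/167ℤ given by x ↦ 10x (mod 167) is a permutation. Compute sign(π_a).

Trace 121: π^k(121) = [121, 41, 76, 92, 85, 15, 150] for k=0..6.
Cycle type of π: 166 + 1; total 2 cycles.
Σ(ℓ_i−1) = 167−2 = 165; sign = (−1)^165 = -1.

-1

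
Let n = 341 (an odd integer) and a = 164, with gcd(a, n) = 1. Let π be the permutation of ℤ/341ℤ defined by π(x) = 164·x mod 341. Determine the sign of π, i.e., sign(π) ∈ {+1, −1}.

Trace 1: π^k(1) = [1, 164, 298, 109, 144, 87, 287] for k=0..6.
Cycle lengths of π_164 on ℤ/341ℤ: [30, 30, 30, 30, 30, 30, 30, 30, 30, 30, 15, 15, 2, 2, 2, 2, 2, 1]; 18 cycles in total.
With 18 cycles on 341 points, sign = (−1)^{341−18} = -1.
(164|341)_J = -1 (Zolotarev's lemma cross-check).

-1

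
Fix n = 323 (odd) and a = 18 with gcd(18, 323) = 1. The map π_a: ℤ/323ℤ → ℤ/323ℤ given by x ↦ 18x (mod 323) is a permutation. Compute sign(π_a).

Orbit of 1 under x↦18x: [1, 18]… (length divides ord_323(18)).
Cycle lengths of π_18 on ℤ/323ℤ: [2, 2, 2, 2, 2, 2, 2, 2, 2, 2, 2, 2, 2, 2, 2, 2, 2, 2, 2, 2, 2, 2, 2, 2, 2, 2, 2, 2, 2, 2, 2, 2, 2, 2, 2, 2, 2, 2, 2, 2, 2, 2, 2, 2, 2, 2, 2, 2, 2, 2, 2, 2, 2, 2, 2, 2, 2, 2, 2, 2, 2, 2, 2, 2, 2, 2, 2, 2, 2, 2, 2, 2, 2, 2, 2, 2, 2, 2, 2, 2, 2, 2, 2, 2, 2, 2, 2, 2, 2, 2, 2, 2, 2, 2, 2, 2, 2, 2, 2, 2, 2, 2, 2, 2, 2, 2, 2, 2, 2, 2, 2, 2, 2, 2, 2, 2, 2, 2, 2, 2, 2, 2, 2, 2, 2, 2, 2, 2, 2, 2, 2, 2, 2, 2, 2, 2, 2, 2, 2, 2, 2, 2, 2, 2, 2, 2, 2, 2, 2, 2, 2, 2, 2, 1, 1, 1, 1, 1, 1, 1, 1, 1, 1, 1, 1, 1, 1, 1, 1, 1]; 170 cycles in total.
Σ(ℓ_i−1) = 323−170 = 153; sign = (−1)^153 = -1.

-1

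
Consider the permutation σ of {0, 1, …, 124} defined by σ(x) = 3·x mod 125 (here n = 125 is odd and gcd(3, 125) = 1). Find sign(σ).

-1

Start at x=68: 68 → 79 → 112 → 86 → 8 → 24 → 72 → … (one orbit).
4 cycles of lengths [100, 20, 4, 1].
n − c = 125 − 4 = 121; sign = (−1)^121 = -1.
Via Zolotarev, sign(π_{3}) = (3|125) = -1.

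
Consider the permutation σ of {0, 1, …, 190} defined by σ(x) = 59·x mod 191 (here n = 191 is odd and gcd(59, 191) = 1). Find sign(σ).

Orbit of 72 under x↦59x: [72, 46, 40, 68, 1, 59, 43]… (length divides ord_191(59)).
The orbit structure of x ↦ 59x mod 191: 3 orbits of sizes [95, 95, 1].
Σ(ℓ_i−1) = 191−3 = 188; sign = (−1)^188 = +1.
Zolotarev: (59|191) = +1, matching the cycle-count sign.

+1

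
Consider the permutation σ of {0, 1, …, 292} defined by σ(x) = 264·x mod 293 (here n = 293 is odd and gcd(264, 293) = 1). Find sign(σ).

-1

Trace 209: π^k(209) = [209, 92, 262, 20, 6, 119, 65] for k=0..6.
Cycle type of π: 292 + 1; total 2 cycles.
Σ(ℓ_i−1) = 293−2 = 291; sign = (−1)^291 = -1.
The Jacobi symbol (264|293) = -1 (Zolotarev) agrees.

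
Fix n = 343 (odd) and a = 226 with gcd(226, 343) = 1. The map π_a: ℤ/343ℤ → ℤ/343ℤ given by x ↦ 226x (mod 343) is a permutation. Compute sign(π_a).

Start at x=148: 148 → 177 → 214 → 1 → 226 → 312 → 197 → … (one orbit).
31 cycles of lengths [21, 21, 21, 21, 21, 21, 21, 21, 21, 21, 21, 21, 21, 21, 3, 3, 3, 3, 3, 3, 3, 3, 3, 3, 3, 3, 3, 3, 3, 3, 1].
31 cycles on 343: each ℓ→(−1)^(ℓ−1), product (−1)^312 = +1.
(226|343)_J = +1 (Zolotarev's lemma cross-check).

+1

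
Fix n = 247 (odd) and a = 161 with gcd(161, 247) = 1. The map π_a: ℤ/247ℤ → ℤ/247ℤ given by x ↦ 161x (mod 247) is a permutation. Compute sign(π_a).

Trace 1: π^k(1) = [1, 161, 233, 216, 196, 187, 220] for k=0..6.
Cycle type of π: 36×6 + 9×2 + 4×3 + 1; total 12 cycles.
Σ(ℓ_i−1) = 247−12 = 235; sign = (−1)^235 = -1.
Via Zolotarev, sign(π_{161}) = (161|247) = -1.

-1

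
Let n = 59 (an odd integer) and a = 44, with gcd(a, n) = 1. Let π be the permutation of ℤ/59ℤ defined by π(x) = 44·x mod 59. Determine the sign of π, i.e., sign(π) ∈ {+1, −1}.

Start at x=5: 5 → 43 → 4 → 58 → 15 → 11 → 12 → … (one orbit).
2 cycles of lengths [58, 1].
n − c = 59 − 2 = 57; sign = (−1)^57 = -1.

-1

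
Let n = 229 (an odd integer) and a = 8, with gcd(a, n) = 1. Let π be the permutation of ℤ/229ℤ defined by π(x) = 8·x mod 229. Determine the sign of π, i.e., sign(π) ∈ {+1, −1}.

-1

Trace 172: π^k(172) = [172, 2, 16, 128, 108, 177, 42] for k=0..6.
Cycle lengths of π_8 on ℤ/229ℤ: [76, 76, 76, 1]; 4 cycles in total.
Σ(ℓ_i−1) = 229−4 = 225; sign = (−1)^225 = -1.
(8|229)_J = -1 (Zolotarev's lemma cross-check).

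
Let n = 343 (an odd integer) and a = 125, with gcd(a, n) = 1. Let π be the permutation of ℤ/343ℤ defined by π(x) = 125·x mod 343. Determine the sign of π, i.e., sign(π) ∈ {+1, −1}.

Start at x=20: 20 → 99 → 27 → 288 → 328 → 183 → 237 → … (one orbit).
Decompose π into cycles: lengths [98, 98, 98, 14, 14, 14, 2, 2, 2, 1] (10 cycles, including the fixed point 0).
n − c = 343 − 10 = 333; sign = (−1)^333 = -1.
Check: (125/343) = -1 by Zolotarev.

-1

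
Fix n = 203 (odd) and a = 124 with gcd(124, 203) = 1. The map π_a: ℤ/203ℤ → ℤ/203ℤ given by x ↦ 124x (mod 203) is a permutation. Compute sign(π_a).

Start at x=201: 201 → 158 → 104 → 107 → 73 → 120 → 61 → … (one orbit).
The orbit structure of x ↦ 124x mod 203: 5 orbits of sizes [84, 84, 28, 6, 1].
5 cycles on 203: each ℓ→(−1)^(ℓ−1), product (−1)^198 = +1.

+1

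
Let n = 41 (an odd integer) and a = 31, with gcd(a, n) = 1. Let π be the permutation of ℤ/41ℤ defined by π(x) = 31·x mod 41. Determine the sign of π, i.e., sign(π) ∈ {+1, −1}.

Orbit of 31 under x↦31x: [31, 18, 25, 37, 40, 10, 23]… (length divides ord_41(31)).
π_31 has 5 disjoint cycles with lengths [10, 10, 10, 10, 1] on {0,…,40}.
sign(π) = (−1)^{n − #cycles} = (−1)^{41−5} = (−1)^36 = +1.

+1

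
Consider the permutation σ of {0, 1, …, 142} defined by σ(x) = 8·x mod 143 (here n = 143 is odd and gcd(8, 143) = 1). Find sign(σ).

Start at x=73: 73 → 12 → 96 → 53 → 138 → 103 → 109 → … (one orbit).
11 cycles of lengths [20, 20, 20, 20, 20, 20, 10, 4, 4, 4, 1].
143 − 11 = 132 transpositions; sign(π) = (−1)^132 = +1.
Check: (8/143) = +1 by Zolotarev.

+1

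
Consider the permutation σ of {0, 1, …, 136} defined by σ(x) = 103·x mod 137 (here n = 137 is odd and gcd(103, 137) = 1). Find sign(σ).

Trace 119: π^k(119) = [119, 64, 16, 4, 1, 103, 60] for k=0..6.
π_103 has 5 disjoint cycles with lengths [34, 34, 34, 34, 1] on {0,…,136}.
With 5 cycles on 137 points, sign = (−1)^{137−5} = +1.
Via Zolotarev, sign(π_{103}) = (103|137) = +1.

+1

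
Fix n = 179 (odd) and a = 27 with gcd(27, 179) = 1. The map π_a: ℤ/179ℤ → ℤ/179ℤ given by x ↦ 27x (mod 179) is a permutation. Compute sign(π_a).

Trace 20: π^k(20) = [20, 3, 81, 39, 158, 149, 85] for k=0..6.
π_27 has 3 disjoint cycles with lengths [89, 89, 1] on {0,…,178}.
n − c = 179 − 3 = 176; sign = (−1)^176 = +1.

+1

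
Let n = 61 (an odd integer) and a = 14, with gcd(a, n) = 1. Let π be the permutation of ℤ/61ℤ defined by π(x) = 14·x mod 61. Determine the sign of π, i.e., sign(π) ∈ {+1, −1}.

+1

Orbit of 13 under x↦14x: [13, 60, 47, 48, 1, 14]… (length divides ord_61(14)).
Cycle type of π: 6×10 + 1; total 11 cycles.
Σ(ℓ_i−1) = 61−11 = 50; sign = (−1)^50 = +1.
The Jacobi symbol (14|61) = +1 (Zolotarev) agrees.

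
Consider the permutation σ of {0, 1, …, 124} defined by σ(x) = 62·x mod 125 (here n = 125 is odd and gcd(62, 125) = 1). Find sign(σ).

Trace 43: π^k(43) = [43, 41, 42, 104, 73, 26, 112] for k=0..6.
Cycle lengths of π_62 on ℤ/125ℤ: [100, 20, 4, 1]; 4 cycles in total.
125 − 4 = 121 transpositions; sign(π) = (−1)^121 = -1.

-1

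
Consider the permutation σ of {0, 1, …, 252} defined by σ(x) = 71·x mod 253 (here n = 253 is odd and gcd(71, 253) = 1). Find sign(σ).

Start at x=4: 4 → 31 → 177 → 170 → 179 → 59 → 141 → … (one orbit).
The orbit structure of x ↦ 71x mod 253: 9 orbits of sizes [55, 55, 55, 55, 11, 11, 5, 5, 1].
Σ(ℓ_i−1) = 253−9 = 244; sign = (−1)^244 = +1.

+1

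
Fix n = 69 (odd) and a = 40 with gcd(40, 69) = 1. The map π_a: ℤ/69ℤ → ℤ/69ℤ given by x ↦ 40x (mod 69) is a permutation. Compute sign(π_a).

-1

Trace 43: π^k(43) = [43, 64, 7, 4, 22, 52, 10] for k=0..6.
Decompose π into cycles: lengths [22, 22, 22, 1, 1, 1] (6 cycles, including the fixed point 0).
69 − 6 = 63 transpositions; sign(π) = (−1)^63 = -1.
Check: (40/69) = -1 by Zolotarev.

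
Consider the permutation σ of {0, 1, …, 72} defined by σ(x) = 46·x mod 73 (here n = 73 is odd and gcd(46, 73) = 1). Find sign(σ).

Orbit of 27 under x↦46x: [27, 1, 46, 72]… (length divides ord_73(46)).
Cycle lengths of π_46 on ℤ/73ℤ: [4, 4, 4, 4, 4, 4, 4, 4, 4, 4, 4, 4, 4, 4, 4, 4, 4, 4, 1]; 19 cycles in total.
19 cycles on 73: each ℓ→(−1)^(ℓ−1), product (−1)^54 = +1.
The Jacobi symbol (46|73) = +1 (Zolotarev) agrees.

+1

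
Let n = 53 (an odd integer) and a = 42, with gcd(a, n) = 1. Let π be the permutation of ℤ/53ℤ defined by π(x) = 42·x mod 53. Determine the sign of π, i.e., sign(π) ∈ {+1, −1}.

Start at x=42: 42 → 15 → 47 → 13 → 16 → 36 → 28 → … (one orbit).
Decompose π into cycles: lengths [13, 13, 13, 13, 1] (5 cycles, including the fixed point 0).
n − c = 53 − 5 = 48; sign = (−1)^48 = +1.

+1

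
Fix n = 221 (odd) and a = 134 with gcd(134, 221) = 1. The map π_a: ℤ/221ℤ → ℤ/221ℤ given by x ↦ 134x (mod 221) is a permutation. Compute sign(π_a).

Orbit of 55 under x↦134x: [55, 77, 152, 36, 183, 212, 120]… (length divides ord_221(134)).
The orbit structure of x ↦ 134x mod 221: 13 orbits of sizes [24, 24, 24, 24, 24, 24, 24, 24, 8, 8, 6, 6, 1].
Σ(ℓ_i−1) = 221−13 = 208; sign = (−1)^208 = +1.
(134|221)_J = +1 (Zolotarev's lemma cross-check).

+1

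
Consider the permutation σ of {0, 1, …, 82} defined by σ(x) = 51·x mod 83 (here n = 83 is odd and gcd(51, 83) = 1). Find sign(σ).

Start at x=33: 33 → 23 → 11 → 63 → 59 → 21 → 75 → … (one orbit).
Decompose π into cycles: lengths [41, 41, 1] (3 cycles, including the fixed point 0).
83 − 3 = 80 transpositions; sign(π) = (−1)^80 = +1.
(51|83)_J = +1 (Zolotarev's lemma cross-check).

+1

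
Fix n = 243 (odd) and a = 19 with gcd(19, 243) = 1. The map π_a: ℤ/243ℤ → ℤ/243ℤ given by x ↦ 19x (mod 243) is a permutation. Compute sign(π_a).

Trace 19: π^k(19) = [19, 118, 55, 73, 172, 109, 127] for k=0..6.
27 cycles of lengths [27, 27, 27, 27, 27, 27, 9, 9, 9, 9, 9, 9, 3, 3, 3, 3, 3, 3, 1, 1, 1, 1, 1, 1, 1, 1, 1].
243 − 27 = 216 transpositions; sign(π) = (−1)^216 = +1.
Via Zolotarev, sign(π_{19}) = (19|243) = +1.

+1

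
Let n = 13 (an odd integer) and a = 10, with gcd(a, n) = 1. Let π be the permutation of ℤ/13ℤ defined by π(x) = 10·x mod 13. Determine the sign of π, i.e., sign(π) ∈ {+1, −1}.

Start at x=10: 10 → 9 → 12 → 3 → 4 → 1 → 10 (one orbit).
The orbit structure of x ↦ 10x mod 13: 3 orbits of sizes [6, 6, 1].
3 cycles on 13: each ℓ→(−1)^(ℓ−1), product (−1)^10 = +1.
Zolotarev: (10|13) = +1, matching the cycle-count sign.

+1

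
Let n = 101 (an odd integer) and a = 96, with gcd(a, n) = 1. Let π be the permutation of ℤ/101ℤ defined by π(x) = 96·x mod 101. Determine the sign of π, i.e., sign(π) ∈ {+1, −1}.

Start at x=81: 81 → 100 → 5 → 76 → 24 → 82 → 95 → … (one orbit).
3 cycles of lengths [50, 50, 1].
3 cycles on 101: each ℓ→(−1)^(ℓ−1), product (−1)^98 = +1.
Via Zolotarev, sign(π_{96}) = (96|101) = +1.

+1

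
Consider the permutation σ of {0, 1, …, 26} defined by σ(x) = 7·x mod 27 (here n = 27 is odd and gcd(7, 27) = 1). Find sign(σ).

Orbit of 22 under x↦7x: [22, 19, 25, 13, 10, 16, 4]… (length divides ord_27(7)).
Decompose π into cycles: lengths [9, 9, 3, 3, 1, 1, 1] (7 cycles, including the fixed point 0).
sign(π) = (−1)^{n − #cycles} = (−1)^{27−7} = (−1)^20 = +1.
Zolotarev: (7|27) = +1, matching the cycle-count sign.

+1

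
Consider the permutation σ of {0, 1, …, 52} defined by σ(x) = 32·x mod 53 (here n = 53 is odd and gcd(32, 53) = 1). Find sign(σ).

Start at x=41: 41 → 40 → 8 → 44 → 30 → 6 → 33 → … (one orbit).
Cycle lengths of π_32 on ℤ/53ℤ: [52, 1]; 2 cycles in total.
sign(π) = (−1)^{n − #cycles} = (−1)^{53−2} = (−1)^51 = -1.
Zolotarev: (32|53) = -1, matching the cycle-count sign.

-1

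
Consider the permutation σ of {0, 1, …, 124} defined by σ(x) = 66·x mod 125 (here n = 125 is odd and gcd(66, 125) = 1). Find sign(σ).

Trace 46: π^k(46) = [46, 36, 1, 66, 106, 121, 111] for k=0..6.
The orbit structure of x ↦ 66x mod 125: 13 orbits of sizes [25, 25, 25, 25, 5, 5, 5, 5, 1, 1, 1, 1, 1].
n − c = 125 − 13 = 112; sign = (−1)^112 = +1.
Via Zolotarev, sign(π_{66}) = (66|125) = +1.

+1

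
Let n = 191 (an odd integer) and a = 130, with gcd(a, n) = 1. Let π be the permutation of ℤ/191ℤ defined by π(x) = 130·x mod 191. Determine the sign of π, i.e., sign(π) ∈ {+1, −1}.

+1

Trace 50: π^k(50) = [50, 6, 16, 170, 135, 169, 5] for k=0..6.
Cycle lengths of π_130 on ℤ/191ℤ: [95, 95, 1]; 3 cycles in total.
3 cycles on 191: each ℓ→(−1)^(ℓ−1), product (−1)^188 = +1.
Zolotarev: (130|191) = +1, matching the cycle-count sign.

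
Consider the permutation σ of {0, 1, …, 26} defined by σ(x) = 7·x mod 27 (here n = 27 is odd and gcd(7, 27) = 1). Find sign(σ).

+1

Orbit of 16 under x↦7x: [16, 4, 1, 7, 22, 19, 25]… (length divides ord_27(7)).
7 cycles of lengths [9, 9, 3, 3, 1, 1, 1].
7 cycles on 27: each ℓ→(−1)^(ℓ−1), product (−1)^20 = +1.
Check: (7/27) = +1 by Zolotarev.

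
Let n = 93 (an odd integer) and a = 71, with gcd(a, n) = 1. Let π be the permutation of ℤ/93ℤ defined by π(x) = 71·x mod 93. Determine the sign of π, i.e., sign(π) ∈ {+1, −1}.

Trace 49: π^k(49) = [49, 38, 1, 71, 19, 47, 82] for k=0..6.
Decompose π into cycles: lengths [30, 30, 15, 15, 2, 1] (6 cycles, including the fixed point 0).
6 cycles on 93: each ℓ→(−1)^(ℓ−1), product (−1)^87 = -1.
The Jacobi symbol (71|93) = -1 (Zolotarev) agrees.

-1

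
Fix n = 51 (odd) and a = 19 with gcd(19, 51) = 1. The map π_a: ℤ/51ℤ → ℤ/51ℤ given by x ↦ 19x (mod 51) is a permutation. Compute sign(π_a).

Orbit of 4 under x↦19x: [4, 25, 16, 49, 13, 43, 1]… (length divides ord_51(19)).
The orbit structure of x ↦ 19x mod 51: 9 orbits of sizes [8, 8, 8, 8, 8, 8, 1, 1, 1].
51 − 9 = 42 transpositions; sign(π) = (−1)^42 = +1.

+1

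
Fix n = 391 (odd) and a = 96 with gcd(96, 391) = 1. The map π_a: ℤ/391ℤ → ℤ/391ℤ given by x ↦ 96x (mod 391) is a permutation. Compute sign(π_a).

Orbit of 54 under x↦96x: [54, 101, 312, 236, 369, 234, 177]… (length divides ord_391(96)).
Cycle type of π: 176×2 + 16 + 11×2 + 1; total 6 cycles.
sign(π) = (−1)^{n − #cycles} = (−1)^{391−6} = (−1)^385 = -1.
The Jacobi symbol (96|391) = -1 (Zolotarev) agrees.

-1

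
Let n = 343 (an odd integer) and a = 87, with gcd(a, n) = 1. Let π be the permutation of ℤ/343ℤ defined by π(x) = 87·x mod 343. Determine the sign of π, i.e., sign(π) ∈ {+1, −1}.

-1

Trace 37: π^k(37) = [37, 132, 165, 292, 22, 199, 163] for k=0..6.
Decompose π into cycles: lengths [294, 42, 6, 1] (4 cycles, including the fixed point 0).
n − c = 343 − 4 = 339; sign = (−1)^339 = -1.
Via Zolotarev, sign(π_{87}) = (87|343) = -1.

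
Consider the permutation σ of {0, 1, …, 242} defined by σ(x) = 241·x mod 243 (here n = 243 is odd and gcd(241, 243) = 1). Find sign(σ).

+1

Start at x=16: 16 → 211 → 64 → 115 → 13 → 217 → 52 → … (one orbit).
Cycle lengths of π_241 on ℤ/243ℤ: [81, 81, 27, 27, 9, 9, 3, 3, 1, 1, 1]; 11 cycles in total.
243 − 11 = 232 transpositions; sign(π) = (−1)^232 = +1.
(241|243)_J = +1 (Zolotarev's lemma cross-check).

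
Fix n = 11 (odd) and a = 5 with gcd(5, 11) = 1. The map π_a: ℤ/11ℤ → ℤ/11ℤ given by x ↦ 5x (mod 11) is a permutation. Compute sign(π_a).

+1

Start at x=1: 1 → 5 → 3 → 4 → 9 → 1 (one orbit).
3 cycles of lengths [5, 5, 1].
Σ(ℓ_i−1) = 11−3 = 8; sign = (−1)^8 = +1.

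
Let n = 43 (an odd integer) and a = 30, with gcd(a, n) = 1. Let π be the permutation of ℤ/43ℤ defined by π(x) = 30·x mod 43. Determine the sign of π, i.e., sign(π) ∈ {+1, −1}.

-1

Trace 33: π^k(33) = [33, 1, 30, 40, 39, 9, 12] for k=0..6.
Cycle type of π: 42 + 1; total 2 cycles.
Σ(ℓ_i−1) = 43−2 = 41; sign = (−1)^41 = -1.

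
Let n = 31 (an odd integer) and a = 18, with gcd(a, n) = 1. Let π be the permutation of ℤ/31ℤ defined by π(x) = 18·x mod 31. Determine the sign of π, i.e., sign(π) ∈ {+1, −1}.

+1

Trace 25: π^k(25) = [25, 16, 9, 7, 2, 5, 28] for k=0..6.
π_18 has 3 disjoint cycles with lengths [15, 15, 1] on {0,…,30}.
31 − 3 = 28 transpositions; sign(π) = (−1)^28 = +1.
Check: (18/31) = +1 by Zolotarev.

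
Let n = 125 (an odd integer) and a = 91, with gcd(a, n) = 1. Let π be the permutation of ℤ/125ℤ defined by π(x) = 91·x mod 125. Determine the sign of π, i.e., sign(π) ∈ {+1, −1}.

Orbit of 51 under x↦91x: [51, 16, 81, 121, 11, 1, 91]… (length divides ord_125(91)).
13 cycles of lengths [25, 25, 25, 25, 5, 5, 5, 5, 1, 1, 1, 1, 1].
n − c = 125 − 13 = 112; sign = (−1)^112 = +1.

+1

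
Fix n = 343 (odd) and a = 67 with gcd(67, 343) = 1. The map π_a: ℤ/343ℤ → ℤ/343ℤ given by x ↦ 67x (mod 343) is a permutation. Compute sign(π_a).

Trace 1: π^k(1) = [1, 67, 30, 295, 214, 275, 246] for k=0..6.
Decompose π into cycles: lengths [21, 21, 21, 21, 21, 21, 21, 21, 21, 21, 21, 21, 21, 21, 3, 3, 3, 3, 3, 3, 3, 3, 3, 3, 3, 3, 3, 3, 3, 3, 1] (31 cycles, including the fixed point 0).
n − c = 343 − 31 = 312; sign = (−1)^312 = +1.

+1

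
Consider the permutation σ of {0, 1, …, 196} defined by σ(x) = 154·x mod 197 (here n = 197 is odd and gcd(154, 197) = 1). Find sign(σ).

+1

Orbit of 104 under x↦154x: [104, 59, 24, 150, 51, 171, 133]… (length divides ord_197(154)).
Decompose π into cycles: lengths [49, 49, 49, 49, 1] (5 cycles, including the fixed point 0).
Σ(ℓ_i−1) = 197−5 = 192; sign = (−1)^192 = +1.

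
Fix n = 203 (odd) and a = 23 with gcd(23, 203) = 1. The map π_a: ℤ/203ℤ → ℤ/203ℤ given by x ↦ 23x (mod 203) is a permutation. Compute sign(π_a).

+1

Orbit of 65 under x↦23x: [65, 74, 78, 170, 53, 1, 23]… (length divides ord_203(23)).
Cycle lengths of π_23 on ℤ/203ℤ: [21, 21, 21, 21, 21, 21, 21, 21, 7, 7, 7, 7, 3, 3, 1]; 15 cycles in total.
203 − 15 = 188 transpositions; sign(π) = (−1)^188 = +1.
Check: (23/203) = +1 by Zolotarev.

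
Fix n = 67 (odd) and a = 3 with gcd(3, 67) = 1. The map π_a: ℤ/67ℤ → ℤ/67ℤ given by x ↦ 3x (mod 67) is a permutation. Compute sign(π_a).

-1

Orbit of 66 under x↦3x: [66, 64, 58, 40, 53, 25, 8]… (length divides ord_67(3)).
Decompose π into cycles: lengths [22, 22, 22, 1] (4 cycles, including the fixed point 0).
n − c = 67 − 4 = 63; sign = (−1)^63 = -1.
The Jacobi symbol (3|67) = -1 (Zolotarev) agrees.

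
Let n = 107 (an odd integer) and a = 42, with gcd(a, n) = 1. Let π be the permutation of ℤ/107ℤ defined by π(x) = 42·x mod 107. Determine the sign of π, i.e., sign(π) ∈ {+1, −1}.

+1

Trace 99: π^k(99) = [99, 92, 12, 76, 89, 100, 27] for k=0..6.
3 cycles of lengths [53, 53, 1].
n − c = 107 − 3 = 104; sign = (−1)^104 = +1.
Check: (42/107) = +1 by Zolotarev.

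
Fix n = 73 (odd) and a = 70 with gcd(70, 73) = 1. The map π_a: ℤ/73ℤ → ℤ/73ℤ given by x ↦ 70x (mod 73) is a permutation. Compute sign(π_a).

Start at x=72: 72 → 3 → 64 → 27 → 65 → 24 → 1 → … (one orbit).
7 cycles of lengths [12, 12, 12, 12, 12, 12, 1].
With 7 cycles on 73 points, sign = (−1)^{73−7} = +1.

+1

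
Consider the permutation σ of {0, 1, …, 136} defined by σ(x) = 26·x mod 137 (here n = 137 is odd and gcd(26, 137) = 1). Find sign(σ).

Orbit of 62 under x↦26x: [62, 105, 127, 14, 90, 11, 12]… (length divides ord_137(26)).
Decompose π into cycles: lengths [136, 1] (2 cycles, including the fixed point 0).
n − c = 137 − 2 = 135; sign = (−1)^135 = -1.

-1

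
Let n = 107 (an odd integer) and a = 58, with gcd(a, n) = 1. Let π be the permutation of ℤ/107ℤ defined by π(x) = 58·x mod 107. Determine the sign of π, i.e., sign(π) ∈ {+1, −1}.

-1

Orbit of 16 under x↦58x: [16, 72, 3, 67, 34, 46, 100]… (length divides ord_107(58)).
Cycle type of π: 106 + 1; total 2 cycles.
2 cycles on 107: each ℓ→(−1)^(ℓ−1), product (−1)^105 = -1.
The Jacobi symbol (58|107) = -1 (Zolotarev) agrees.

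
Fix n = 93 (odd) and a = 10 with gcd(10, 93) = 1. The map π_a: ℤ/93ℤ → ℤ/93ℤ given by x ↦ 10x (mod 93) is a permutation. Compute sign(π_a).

Trace 40: π^k(40) = [40, 28, 1, 10, 7, 70, 49] for k=0..6.
Cycle type of π: 15×6 + 1×3; total 9 cycles.
93 − 9 = 84 transpositions; sign(π) = (−1)^84 = +1.
Check: (10/93) = +1 by Zolotarev.

+1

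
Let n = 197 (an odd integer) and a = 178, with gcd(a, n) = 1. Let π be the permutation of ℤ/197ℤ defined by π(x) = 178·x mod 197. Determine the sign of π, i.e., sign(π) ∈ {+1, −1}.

Start at x=178: 178 → 164 → 36 → 104 → 191 → 114 → 1 → 178 (one orbit).
29 cycles of lengths [7, 7, 7, 7, 7, 7, 7, 7, 7, 7, 7, 7, 7, 7, 7, 7, 7, 7, 7, 7, 7, 7, 7, 7, 7, 7, 7, 7, 1].
Σ(ℓ_i−1) = 197−29 = 168; sign = (−1)^168 = +1.

+1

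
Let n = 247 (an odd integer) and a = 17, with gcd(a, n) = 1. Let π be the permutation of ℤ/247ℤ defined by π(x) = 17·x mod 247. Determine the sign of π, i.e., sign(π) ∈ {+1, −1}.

+1

Orbit of 42 under x↦17x: [42, 220, 35, 101, 235, 43, 237]… (length divides ord_247(17)).
The orbit structure of x ↦ 17x mod 247: 17 orbits of sizes [18, 18, 18, 18, 18, 18, 18, 18, 18, 18, 18, 18, 9, 9, 6, 6, 1].
Σ(ℓ_i−1) = 247−17 = 230; sign = (−1)^230 = +1.
Zolotarev: (17|247) = +1, matching the cycle-count sign.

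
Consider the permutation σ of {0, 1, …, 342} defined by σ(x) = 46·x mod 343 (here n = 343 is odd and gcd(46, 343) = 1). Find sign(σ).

Start at x=253: 253 → 319 → 268 → 323 → 109 → 212 → 148 → … (one orbit).
Decompose π into cycles: lengths [147, 147, 21, 21, 3, 3, 1] (7 cycles, including the fixed point 0).
With 7 cycles on 343 points, sign = (−1)^{343−7} = +1.

+1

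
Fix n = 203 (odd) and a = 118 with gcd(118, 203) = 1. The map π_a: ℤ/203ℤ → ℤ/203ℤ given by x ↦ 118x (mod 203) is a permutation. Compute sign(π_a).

Trace 22: π^k(22) = [22, 160, 1, 118, 120, 153, 190] for k=0..6.
The orbit structure of x ↦ 118x mod 203: 11 orbits of sizes [28, 28, 28, 28, 28, 28, 28, 2, 2, 2, 1].
11 cycles on 203: each ℓ→(−1)^(ℓ−1), product (−1)^192 = +1.
Check: (118/203) = +1 by Zolotarev.

+1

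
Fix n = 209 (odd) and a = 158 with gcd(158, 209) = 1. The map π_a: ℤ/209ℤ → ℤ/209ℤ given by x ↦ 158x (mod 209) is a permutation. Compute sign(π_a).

Trace 115: π^k(115) = [115, 196, 36, 45, 4, 5, 163] for k=0..6.
The orbit structure of x ↦ 158x mod 209: 9 orbits of sizes [45, 45, 45, 45, 9, 9, 5, 5, 1].
With 9 cycles on 209 points, sign = (−1)^{209−9} = +1.
Zolotarev: (158|209) = +1, matching the cycle-count sign.

+1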